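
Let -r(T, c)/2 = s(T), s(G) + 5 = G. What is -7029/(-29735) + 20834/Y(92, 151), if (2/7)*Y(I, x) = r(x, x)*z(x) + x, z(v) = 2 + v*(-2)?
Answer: 5556610433/18264931895 ≈ 0.30422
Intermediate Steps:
s(G) = -5 + G
z(v) = 2 - 2*v
r(T, c) = 10 - 2*T (r(T, c) = -2*(-5 + T) = 10 - 2*T)
Y(I, x) = 7*x/2 + 7*(2 - 2*x)*(10 - 2*x)/2 (Y(I, x) = 7*((10 - 2*x)*(2 - 2*x) + x)/2 = 7*((2 - 2*x)*(10 - 2*x) + x)/2 = 7*(x + (2 - 2*x)*(10 - 2*x))/2 = 7*x/2 + 7*(2 - 2*x)*(10 - 2*x)/2)
-7029/(-29735) + 20834/Y(92, 151) = -7029/(-29735) + 20834/(70 + 14*151**2 - 161/2*151) = -7029*(-1/29735) + 20834/(70 + 14*22801 - 24311/2) = 7029/29735 + 20834/(70 + 319214 - 24311/2) = 7029/29735 + 20834/(614257/2) = 7029/29735 + 20834*(2/614257) = 7029/29735 + 41668/614257 = 5556610433/18264931895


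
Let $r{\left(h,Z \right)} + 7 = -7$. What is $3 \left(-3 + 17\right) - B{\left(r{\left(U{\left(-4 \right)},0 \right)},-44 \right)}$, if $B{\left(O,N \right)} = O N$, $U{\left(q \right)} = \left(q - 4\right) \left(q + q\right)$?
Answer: $-574$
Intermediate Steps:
$U{\left(q \right)} = 2 q \left(-4 + q\right)$ ($U{\left(q \right)} = \left(-4 + q\right) 2 q = 2 q \left(-4 + q\right)$)
$r{\left(h,Z \right)} = -14$ ($r{\left(h,Z \right)} = -7 - 7 = -14$)
$B{\left(O,N \right)} = N O$
$3 \left(-3 + 17\right) - B{\left(r{\left(U{\left(-4 \right)},0 \right)},-44 \right)} = 3 \left(-3 + 17\right) - \left(-44\right) \left(-14\right) = 3 \cdot 14 - 616 = 42 - 616 = -574$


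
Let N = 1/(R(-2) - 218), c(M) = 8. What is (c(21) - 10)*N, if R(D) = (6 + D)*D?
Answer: 1/113 ≈ 0.0088496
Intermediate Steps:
R(D) = D*(6 + D)
N = -1/226 (N = 1/(-2*(6 - 2) - 218) = 1/(-2*4 - 218) = 1/(-8 - 218) = 1/(-226) = -1/226 ≈ -0.0044248)
(c(21) - 10)*N = (8 - 10)*(-1/226) = -2*(-1/226) = 1/113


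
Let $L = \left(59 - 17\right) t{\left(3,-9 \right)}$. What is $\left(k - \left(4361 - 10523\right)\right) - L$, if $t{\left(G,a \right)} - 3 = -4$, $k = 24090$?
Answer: $30294$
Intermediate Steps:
$t{\left(G,a \right)} = -1$ ($t{\left(G,a \right)} = 3 - 4 = -1$)
$L = -42$ ($L = \left(59 - 17\right) \left(-1\right) = 42 \left(-1\right) = -42$)
$\left(k - \left(4361 - 10523\right)\right) - L = \left(24090 - \left(4361 - 10523\right)\right) - -42 = \left(24090 - -6162\right) + 42 = \left(24090 + 6162\right) + 42 = 30252 + 42 = 30294$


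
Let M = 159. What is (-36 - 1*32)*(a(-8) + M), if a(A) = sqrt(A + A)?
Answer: -10812 - 272*I ≈ -10812.0 - 272.0*I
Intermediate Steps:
a(A) = sqrt(2)*sqrt(A) (a(A) = sqrt(2*A) = sqrt(2)*sqrt(A))
(-36 - 1*32)*(a(-8) + M) = (-36 - 1*32)*(sqrt(2)*sqrt(-8) + 159) = (-36 - 32)*(sqrt(2)*(2*I*sqrt(2)) + 159) = -68*(4*I + 159) = -68*(159 + 4*I) = -10812 - 272*I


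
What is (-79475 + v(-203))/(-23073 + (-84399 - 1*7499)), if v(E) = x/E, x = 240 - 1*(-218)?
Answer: 16133883/23339113 ≈ 0.69128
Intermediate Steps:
x = 458 (x = 240 + 218 = 458)
v(E) = 458/E
(-79475 + v(-203))/(-23073 + (-84399 - 1*7499)) = (-79475 + 458/(-203))/(-23073 + (-84399 - 1*7499)) = (-79475 + 458*(-1/203))/(-23073 + (-84399 - 7499)) = (-79475 - 458/203)/(-23073 - 91898) = -16133883/203/(-114971) = -16133883/203*(-1/114971) = 16133883/23339113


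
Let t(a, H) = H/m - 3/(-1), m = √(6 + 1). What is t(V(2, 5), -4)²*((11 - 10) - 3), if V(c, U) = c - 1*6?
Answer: -158/7 + 48*√7/7 ≈ -4.4291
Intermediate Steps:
m = √7 ≈ 2.6458
V(c, U) = -6 + c (V(c, U) = c - 6 = -6 + c)
t(a, H) = 3 + H*√7/7 (t(a, H) = H/(√7) - 3/(-1) = H*(√7/7) - 3*(-1) = H*√7/7 + 3 = 3 + H*√7/7)
t(V(2, 5), -4)²*((11 - 10) - 3) = (3 + (⅐)*(-4)*√7)²*((11 - 10) - 3) = (3 - 4*√7/7)²*(1 - 3) = (3 - 4*√7/7)²*(-2) = -2*(3 - 4*√7/7)²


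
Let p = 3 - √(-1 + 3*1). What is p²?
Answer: (3 - √2)² ≈ 2.5147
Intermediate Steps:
p = 3 - √2 (p = 3 - √(-1 + 3) = 3 - √2 ≈ 1.5858)
p² = (3 - √2)²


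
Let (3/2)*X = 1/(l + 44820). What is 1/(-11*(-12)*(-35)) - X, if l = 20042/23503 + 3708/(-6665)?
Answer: -3751730720653/16218480331990860 ≈ -0.00023132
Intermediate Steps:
l = 46430806/156647495 (l = 20042*(1/23503) + 3708*(-1/6665) = 20042/23503 - 3708/6665 = 46430806/156647495 ≈ 0.29640)
X = 156647495/10531480735059 (X = 2/(3*(46430806/156647495 + 44820)) = 2/(3*(7020987156706/156647495)) = (⅔)*(156647495/7020987156706) = 156647495/10531480735059 ≈ 1.4874e-5)
1/(-11*(-12)*(-35)) - X = 1/(-11*(-12)*(-35)) - 1*156647495/10531480735059 = 1/(132*(-35)) - 156647495/10531480735059 = 1/(-4620) - 156647495/10531480735059 = -1/4620 - 156647495/10531480735059 = -3751730720653/16218480331990860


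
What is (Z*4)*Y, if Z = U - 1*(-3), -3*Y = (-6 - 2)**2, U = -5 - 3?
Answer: 1280/3 ≈ 426.67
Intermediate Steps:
U = -8
Y = -64/3 (Y = -(-6 - 2)**2/3 = -1/3*(-8)**2 = -1/3*64 = -64/3 ≈ -21.333)
Z = -5 (Z = -8 - 1*(-3) = -8 + 3 = -5)
(Z*4)*Y = -5*4*(-64/3) = -20*(-64/3) = 1280/3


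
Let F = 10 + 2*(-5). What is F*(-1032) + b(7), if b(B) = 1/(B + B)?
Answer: 1/14 ≈ 0.071429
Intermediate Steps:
F = 0 (F = 10 - 10 = 0)
b(B) = 1/(2*B)
F*(-1032) + b(7) = 0*(-1032) + (½)/7 = 0 + (½)*(⅐) = 0 + 1/14 = 1/14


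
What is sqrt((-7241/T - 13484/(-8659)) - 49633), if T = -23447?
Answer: I*sqrt(2045805039345166427566)/203027573 ≈ 222.78*I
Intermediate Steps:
sqrt((-7241/T - 13484/(-8659)) - 49633) = sqrt((-7241/(-23447) - 13484/(-8659)) - 49633) = sqrt((-7241*(-1/23447) - 13484*(-1/8659)) - 49633) = sqrt((7241/23447 + 13484/8659) - 49633) = sqrt(378859167/203027573 - 49633) = sqrt(-10076488671542/203027573) = I*sqrt(2045805039345166427566)/203027573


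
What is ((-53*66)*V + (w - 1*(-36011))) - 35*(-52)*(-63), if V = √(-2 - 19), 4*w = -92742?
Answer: -203669/2 - 3498*I*√21 ≈ -1.0183e+5 - 16030.0*I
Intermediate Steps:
w = -46371/2 (w = (¼)*(-92742) = -46371/2 ≈ -23186.)
V = I*√21 (V = √(-21) = I*√21 ≈ 4.5826*I)
((-53*66)*V + (w - 1*(-36011))) - 35*(-52)*(-63) = ((-53*66)*(I*√21) + (-46371/2 - 1*(-36011))) - 35*(-52)*(-63) = (-3498*I*√21 + (-46371/2 + 36011)) + 1820*(-63) = (-3498*I*√21 + 25651/2) - 114660 = (25651/2 - 3498*I*√21) - 114660 = -203669/2 - 3498*I*√21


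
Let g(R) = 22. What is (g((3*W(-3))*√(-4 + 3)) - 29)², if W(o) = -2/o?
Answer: 49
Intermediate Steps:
(g((3*W(-3))*√(-4 + 3)) - 29)² = (22 - 29)² = (-7)² = 49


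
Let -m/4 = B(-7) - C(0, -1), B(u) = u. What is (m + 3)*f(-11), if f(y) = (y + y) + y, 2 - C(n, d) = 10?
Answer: 33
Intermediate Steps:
C(n, d) = -8 (C(n, d) = 2 - 1*10 = 2 - 10 = -8)
f(y) = 3*y (f(y) = 2*y + y = 3*y)
m = -4 (m = -4*(-7 - 1*(-8)) = -4*(-7 + 8) = -4*1 = -4)
(m + 3)*f(-11) = (-4 + 3)*(3*(-11)) = -1*(-33) = 33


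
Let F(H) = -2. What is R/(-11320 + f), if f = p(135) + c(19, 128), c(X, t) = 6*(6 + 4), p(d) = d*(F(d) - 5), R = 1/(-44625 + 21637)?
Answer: 1/280568540 ≈ 3.5642e-9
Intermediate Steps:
R = -1/22988 (R = 1/(-22988) = -1/22988 ≈ -4.3501e-5)
p(d) = -7*d (p(d) = d*(-2 - 5) = d*(-7) = -7*d)
c(X, t) = 60 (c(X, t) = 6*10 = 60)
f = -885 (f = -7*135 + 60 = -945 + 60 = -885)
R/(-11320 + f) = -1/(22988*(-11320 - 885)) = -1/22988/(-12205) = -1/22988*(-1/12205) = 1/280568540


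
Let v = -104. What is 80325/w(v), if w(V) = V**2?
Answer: 80325/10816 ≈ 7.4265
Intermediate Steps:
80325/w(v) = 80325/((-104)**2) = 80325/10816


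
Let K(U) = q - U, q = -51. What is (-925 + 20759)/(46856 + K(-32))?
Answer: 19834/46837 ≈ 0.42347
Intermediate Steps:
K(U) = -51 - U
(-925 + 20759)/(46856 + K(-32)) = (-925 + 20759)/(46856 + (-51 - 1*(-32))) = 19834/(46856 + (-51 + 32)) = 19834/(46856 - 19) = 19834/46837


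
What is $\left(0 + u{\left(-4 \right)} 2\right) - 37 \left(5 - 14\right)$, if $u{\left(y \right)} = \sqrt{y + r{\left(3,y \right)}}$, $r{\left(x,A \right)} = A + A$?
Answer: $333 + 4 i \sqrt{3} \approx 333.0 + 6.9282 i$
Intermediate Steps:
$r{\left(x,A \right)} = 2 A$
$u{\left(y \right)} = \sqrt{3} \sqrt{y}$ ($u{\left(y \right)} = \sqrt{y + 2 y} = \sqrt{3 y} = \sqrt{3} \sqrt{y}$)
$\left(0 + u{\left(-4 \right)} 2\right) - 37 \left(5 - 14\right) = \left(0 + \sqrt{3} \sqrt{-4} \cdot 2\right) - 37 \left(5 - 14\right) = \left(0 + \sqrt{3} \cdot 2 i 2\right) - 37 \left(5 - 14\right) = \left(0 + 2 i \sqrt{3} \cdot 2\right) - -333 = \left(0 + 4 i \sqrt{3}\right) + 333 = 4 i \sqrt{3} + 333 = 333 + 4 i \sqrt{3}$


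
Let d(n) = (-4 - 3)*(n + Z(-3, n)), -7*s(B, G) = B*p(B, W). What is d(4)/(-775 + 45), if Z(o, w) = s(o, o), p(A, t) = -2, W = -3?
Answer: 11/365 ≈ 0.030137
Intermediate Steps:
s(B, G) = 2*B/7 (s(B, G) = -B*(-2)/7 = -(-2)*B/7 = 2*B/7)
Z(o, w) = 2*o/7
d(n) = 6 - 7*n (d(n) = (-4 - 3)*(n + (2/7)*(-3)) = -7*(n - 6/7) = -7*(-6/7 + n) = 6 - 7*n)
d(4)/(-775 + 45) = (6 - 7*4)/(-775 + 45) = (6 - 28)/(-730) = -22*(-1/730) = 11/365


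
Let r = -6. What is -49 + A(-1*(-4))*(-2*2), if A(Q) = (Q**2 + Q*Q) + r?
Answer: -153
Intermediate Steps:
A(Q) = -6 + 2*Q**2 (A(Q) = (Q**2 + Q*Q) - 6 = (Q**2 + Q**2) - 6 = 2*Q**2 - 6 = -6 + 2*Q**2)
-49 + A(-1*(-4))*(-2*2) = -49 + (-6 + 2*(-1*(-4))**2)*(-2*2) = -49 + (-6 + 2*4**2)*(-4) = -49 + (-6 + 2*16)*(-4) = -49 + (-6 + 32)*(-4) = -49 + 26*(-4) = -49 - 104 = -153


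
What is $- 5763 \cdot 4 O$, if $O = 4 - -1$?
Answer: $-115260$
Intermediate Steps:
$O = 5$ ($O = 4 + 1 = 5$)
$- 5763 \cdot 4 O = - 5763 \cdot 4 \cdot 5 = \left(-5763\right) 20 = -115260$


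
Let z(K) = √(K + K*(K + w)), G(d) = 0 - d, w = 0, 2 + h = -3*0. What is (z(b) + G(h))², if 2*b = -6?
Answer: (2 + √6)² ≈ 19.798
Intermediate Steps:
b = -3 (b = (½)*(-6) = -3)
h = -2 (h = -2 - 3*0 = -2 + 0 = -2)
G(d) = -d
z(K) = √(K + K²) (z(K) = √(K + K*(K + 0)) = √(K + K*K) = √(K + K²))
(z(b) + G(h))² = (√(-3*(1 - 3)) - 1*(-2))² = (√(-3*(-2)) + 2)² = (√6 + 2)² = (2 + √6)²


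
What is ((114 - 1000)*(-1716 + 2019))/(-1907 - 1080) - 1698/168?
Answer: 6671503/83636 ≈ 79.768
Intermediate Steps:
((114 - 1000)*(-1716 + 2019))/(-1907 - 1080) - 1698/168 = -886*303/(-2987) - 1698*1/168 = -268458*(-1/2987) - 283/28 = 268458/2987 - 283/28 = 6671503/83636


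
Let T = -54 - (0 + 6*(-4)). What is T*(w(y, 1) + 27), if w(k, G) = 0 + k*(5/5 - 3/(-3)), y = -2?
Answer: -690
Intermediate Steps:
T = -30 (T = -54 - (0 - 24) = -54 - 1*(-24) = -54 + 24 = -30)
w(k, G) = 2*k (w(k, G) = 0 + k*(5*(⅕) - 3*(-⅓)) = 0 + k*(1 + 1) = 0 + k*2 = 0 + 2*k = 2*k)
T*(w(y, 1) + 27) = -30*(2*(-2) + 27) = -30*(-4 + 27) = -30*23 = -690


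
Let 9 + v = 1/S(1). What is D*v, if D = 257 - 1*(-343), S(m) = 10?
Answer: -5340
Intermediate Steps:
v = -89/10 (v = -9 + 1/10 = -89/10 ≈ -8.9000)
D = 600 (D = 257 + 343 = 600)
D*v = 600*(-89/10) = -5340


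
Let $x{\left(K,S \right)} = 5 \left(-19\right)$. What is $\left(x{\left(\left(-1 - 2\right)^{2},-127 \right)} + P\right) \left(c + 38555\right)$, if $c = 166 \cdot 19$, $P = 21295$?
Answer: $884230800$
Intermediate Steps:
$c = 3154$
$x{\left(K,S \right)} = -95$
$\left(x{\left(\left(-1 - 2\right)^{2},-127 \right)} + P\right) \left(c + 38555\right) = \left(-95 + 21295\right) \left(3154 + 38555\right) = 21200 \cdot 41709 = 884230800$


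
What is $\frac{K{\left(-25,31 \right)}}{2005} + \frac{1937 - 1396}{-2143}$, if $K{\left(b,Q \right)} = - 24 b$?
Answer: $\frac{40219}{859343} \approx 0.046802$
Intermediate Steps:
$\frac{K{\left(-25,31 \right)}}{2005} + \frac{1937 - 1396}{-2143} = \frac{\left(-24\right) \left(-25\right)}{2005} + \frac{1937 - 1396}{-2143} = 600 \cdot \frac{1}{2005} + \left(1937 - 1396\right) \left(- \frac{1}{2143}\right) = \frac{120}{401} + 541 \left(- \frac{1}{2143}\right) = \frac{120}{401} - \frac{541}{2143} = \frac{40219}{859343}$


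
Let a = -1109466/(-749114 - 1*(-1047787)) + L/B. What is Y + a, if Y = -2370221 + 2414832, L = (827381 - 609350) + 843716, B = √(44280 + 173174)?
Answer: 13322991737/298673 + 1061747*√217454/217454 ≈ 46884.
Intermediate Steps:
B = √217454 ≈ 466.32
L = 1061747 (L = 218031 + 843716 = 1061747)
Y = 44611
a = -1109466/298673 + 1061747*√217454/217454 (a = -1109466/(-749114 - 1*(-1047787)) + 1061747/(√217454) = -1109466/(-749114 + 1047787) + 1061747*(√217454/217454) = -1109466/298673 + 1061747*√217454/217454 ≈ 2273.2)
Y + a = 44611 + (-1109466/298673 + 1061747*√217454/217454) = 13322991737/298673 + 1061747*√217454/217454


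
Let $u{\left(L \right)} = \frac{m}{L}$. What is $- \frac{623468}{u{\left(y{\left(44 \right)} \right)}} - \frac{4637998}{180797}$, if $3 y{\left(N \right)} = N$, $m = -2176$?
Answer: $\frac{308090842805}{73765176} \approx 4176.6$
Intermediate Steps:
$y{\left(N \right)} = \frac{N}{3}$
$u{\left(L \right)} = - \frac{2176}{L}$
$- \frac{623468}{u{\left(y{\left(44 \right)} \right)}} - \frac{4637998}{180797} = - \frac{623468}{\left(-2176\right) \frac{1}{\frac{1}{3} \cdot 44}} - \frac{4637998}{180797} = - \frac{623468}{\left(-2176\right) \frac{1}{\frac{44}{3}}} - \frac{4637998}{180797} = - \frac{623468}{\left(-2176\right) \frac{3}{44}} - \frac{4637998}{180797} = - \frac{623468}{- \frac{1632}{11}} - \frac{4637998}{180797} = \left(-623468\right) \left(- \frac{11}{1632}\right) - \frac{4637998}{180797} = \frac{1714537}{408} - \frac{4637998}{180797} = \frac{308090842805}{73765176}$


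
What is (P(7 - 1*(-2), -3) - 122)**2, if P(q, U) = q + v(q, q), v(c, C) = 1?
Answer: 12544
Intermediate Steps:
P(q, U) = 1 + q (P(q, U) = q + 1 = 1 + q)
(P(7 - 1*(-2), -3) - 122)**2 = ((1 + (7 - 1*(-2))) - 122)**2 = ((1 + (7 + 2)) - 122)**2 = ((1 + 9) - 122)**2 = (10 - 122)**2 = (-112)**2 = 12544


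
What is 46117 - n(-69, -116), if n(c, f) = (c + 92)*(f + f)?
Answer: 51453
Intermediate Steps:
n(c, f) = 2*f*(92 + c) (n(c, f) = (92 + c)*(2*f) = 2*f*(92 + c))
46117 - n(-69, -116) = 46117 - 2*(-116)*(92 - 69) = 46117 - 2*(-116)*23 = 46117 - 1*(-5336) = 46117 + 5336 = 51453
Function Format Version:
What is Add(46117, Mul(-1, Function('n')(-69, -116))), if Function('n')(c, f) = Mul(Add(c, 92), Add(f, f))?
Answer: 51453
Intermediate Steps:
Function('n')(c, f) = Mul(2, f, Add(92, c)) (Function('n')(c, f) = Mul(Add(92, c), Mul(2, f)) = Mul(2, f, Add(92, c)))
Add(46117, Mul(-1, Function('n')(-69, -116))) = Add(46117, Mul(-1, Mul(2, -116, Add(92, -69)))) = Add(46117, Mul(-1, Mul(2, -116, 23))) = Add(46117, Mul(-1, -5336)) = Add(46117, 5336) = 51453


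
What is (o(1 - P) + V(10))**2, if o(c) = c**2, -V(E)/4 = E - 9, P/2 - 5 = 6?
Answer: 190969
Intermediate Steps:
P = 22 (P = 10 + 2*6 = 10 + 12 = 22)
V(E) = 36 - 4*E (V(E) = -4*(E - 9) = -4*(-9 + E) = 36 - 4*E)
(o(1 - P) + V(10))**2 = ((1 - 1*22)**2 + (36 - 4*10))**2 = ((1 - 22)**2 + (36 - 40))**2 = ((-21)**2 - 4)**2 = (441 - 4)**2 = 437**2 = 190969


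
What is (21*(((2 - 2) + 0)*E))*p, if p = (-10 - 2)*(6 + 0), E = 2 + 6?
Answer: 0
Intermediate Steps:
E = 8
p = -72 (p = -12*6 = -72)
(21*(((2 - 2) + 0)*E))*p = (21*(((2 - 2) + 0)*8))*(-72) = (21*((0 + 0)*8))*(-72) = (21*(0*8))*(-72) = (21*0)*(-72) = 0*(-72) = 0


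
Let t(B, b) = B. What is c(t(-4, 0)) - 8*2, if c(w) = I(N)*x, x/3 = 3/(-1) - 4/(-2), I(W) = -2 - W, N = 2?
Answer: -4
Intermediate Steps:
x = -3 (x = 3*(3/(-1) - 4/(-2)) = 3*(3*(-1) - 4*(-1/2)) = 3*(-3 + 2) = 3*(-1) = -3)
c(w) = 12 (c(w) = (-2 - 1*2)*(-3) = (-2 - 2)*(-3) = -4*(-3) = 12)
c(t(-4, 0)) - 8*2 = 12 - 8*2 = 12 - 16 = -4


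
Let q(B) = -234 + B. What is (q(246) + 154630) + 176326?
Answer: 330968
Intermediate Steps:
(q(246) + 154630) + 176326 = ((-234 + 246) + 154630) + 176326 = (12 + 154630) + 176326 = 154642 + 176326 = 330968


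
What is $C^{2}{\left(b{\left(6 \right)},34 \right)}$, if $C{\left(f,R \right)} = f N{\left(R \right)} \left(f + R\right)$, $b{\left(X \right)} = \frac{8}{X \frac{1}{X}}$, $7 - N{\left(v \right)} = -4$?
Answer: $13660416$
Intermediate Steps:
$N{\left(v \right)} = 11$ ($N{\left(v \right)} = 7 - -4 = 7 + 4 = 11$)
$b{\left(X \right)} = 8$ ($b{\left(X \right)} = \frac{8}{1} = 8 \cdot 1 = 8$)
$C{\left(f,R \right)} = 11 f \left(R + f\right)$ ($C{\left(f,R \right)} = f 11 \left(f + R\right) = 11 f \left(R + f\right)$)
$C^{2}{\left(b{\left(6 \right)},34 \right)} = \left(11 \cdot 8 \left(34 + 8\right)\right)^{2} = \left(11 \cdot 8 \cdot 42\right)^{2} = 3696^{2} = 13660416$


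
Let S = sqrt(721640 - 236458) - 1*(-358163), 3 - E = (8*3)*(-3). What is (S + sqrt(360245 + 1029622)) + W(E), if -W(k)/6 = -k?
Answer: 358613 + sqrt(485182) + sqrt(1389867) ≈ 3.6049e+5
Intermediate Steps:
E = 75 (E = 3 - 8*3*(-3) = 3 - 24*(-3) = 3 - 1*(-72) = 3 + 72 = 75)
W(k) = 6*k (W(k) = -(-6)*k = 6*k)
S = 358163 + sqrt(485182) (S = sqrt(485182) + 358163 = 358163 + sqrt(485182) ≈ 3.5886e+5)
(S + sqrt(360245 + 1029622)) + W(E) = ((358163 + sqrt(485182)) + sqrt(360245 + 1029622)) + 6*75 = ((358163 + sqrt(485182)) + sqrt(1389867)) + 450 = (358163 + sqrt(485182) + sqrt(1389867)) + 450 = 358613 + sqrt(485182) + sqrt(1389867)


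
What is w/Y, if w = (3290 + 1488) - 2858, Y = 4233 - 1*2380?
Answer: 1920/1853 ≈ 1.0362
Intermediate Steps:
Y = 1853 (Y = 4233 - 2380 = 1853)
w = 1920 (w = 4778 - 2858 = 1920)
w/Y = 1920/1853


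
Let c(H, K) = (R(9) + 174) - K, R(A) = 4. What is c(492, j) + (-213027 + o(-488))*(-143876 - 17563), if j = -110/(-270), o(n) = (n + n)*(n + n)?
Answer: -3223585372502/27 ≈ -1.1939e+11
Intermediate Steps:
o(n) = 4*n² (o(n) = (2*n)*(2*n) = 4*n²)
j = 11/27 (j = -110*(-1/270) = 11/27 ≈ 0.40741)
c(H, K) = 178 - K (c(H, K) = (4 + 174) - K = 178 - K)
c(492, j) + (-213027 + o(-488))*(-143876 - 17563) = (178 - 1*11/27) + (-213027 + 4*(-488)²)*(-143876 - 17563) = (178 - 11/27) + (-213027 + 4*238144)*(-161439) = 4795/27 + (-213027 + 952576)*(-161439) = 4795/27 + 739549*(-161439) = 4795/27 - 119392051011 = -3223585372502/27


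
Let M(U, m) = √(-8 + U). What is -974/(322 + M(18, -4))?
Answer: -156814/51837 + 487*√10/51837 ≈ -2.9954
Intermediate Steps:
-974/(322 + M(18, -4)) = -974/(322 + √(-8 + 18)) = -974/(322 + √10)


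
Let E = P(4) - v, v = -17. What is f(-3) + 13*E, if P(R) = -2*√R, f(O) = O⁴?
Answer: 250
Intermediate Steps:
E = 13 (E = -2*√4 - 1*(-17) = -2*2 + 17 = -4 + 17 = 13)
f(-3) + 13*E = (-3)⁴ + 13*13 = 81 + 169 = 250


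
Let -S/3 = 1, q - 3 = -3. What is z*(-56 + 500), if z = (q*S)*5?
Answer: 0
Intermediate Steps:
q = 0 (q = 3 - 3 = 0)
S = -3 (S = -3*1 = -3)
z = 0 (z = (0*(-3))*5 = 0*5 = 0)
z*(-56 + 500) = 0*(-56 + 500) = 0*444 = 0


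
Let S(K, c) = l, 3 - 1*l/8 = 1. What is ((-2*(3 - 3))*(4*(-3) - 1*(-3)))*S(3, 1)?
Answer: 0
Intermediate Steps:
l = 16 (l = 24 - 8*1 = 24 - 8 = 16)
S(K, c) = 16
((-2*(3 - 3))*(4*(-3) - 1*(-3)))*S(3, 1) = ((-2*(3 - 3))*(4*(-3) - 1*(-3)))*16 = ((-2*0)*(-12 + 3))*16 = (0*(-9))*16 = 0*16 = 0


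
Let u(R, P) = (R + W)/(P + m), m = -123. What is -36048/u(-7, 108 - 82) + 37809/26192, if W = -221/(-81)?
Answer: -3709162224099/4531216 ≈ -8.1858e+5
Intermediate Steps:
W = 221/81 (W = -221*(-1/81) = 221/81 ≈ 2.7284)
u(R, P) = (221/81 + R)/(-123 + P) (u(R, P) = (R + 221/81)/(P - 123) = (221/81 + R)/(-123 + P))
-36048/u(-7, 108 - 82) + 37809/26192 = -36048*(-123 + (108 - 82))/(221/81 - 7) + 37809/26192 = -36048/(-346/81/(-123 + 26)) + 37809*(1/26192) = -36048/(-346/81/(-97)) + 37809/26192 = -36048/((-1/97*(-346/81))) + 37809/26192 = -36048/346/7857 + 37809/26192 = -36048*7857/346 + 37809/26192 = -141614568/173 + 37809/26192 = -3709162224099/4531216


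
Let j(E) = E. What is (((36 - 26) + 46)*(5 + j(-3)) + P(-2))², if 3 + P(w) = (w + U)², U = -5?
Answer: 24964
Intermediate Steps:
P(w) = -3 + (-5 + w)² (P(w) = -3 + (w - 5)² = -3 + (-5 + w)²)
(((36 - 26) + 46)*(5 + j(-3)) + P(-2))² = (((36 - 26) + 46)*(5 - 3) + (-3 + (-5 - 2)²))² = ((10 + 46)*2 + (-3 + (-7)²))² = (56*2 + (-3 + 49))² = (112 + 46)² = 158² = 24964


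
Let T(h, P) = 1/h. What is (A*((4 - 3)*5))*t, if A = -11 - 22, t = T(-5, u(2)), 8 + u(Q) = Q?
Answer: 33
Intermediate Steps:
u(Q) = -8 + Q
t = -1/5 (t = 1/(-5) = -1/5 ≈ -0.20000)
A = -33
(A*((4 - 3)*5))*t = -33*(4 - 3)*5*(-1/5) = -33*5*(-1/5) = -165*(-1/5) = 33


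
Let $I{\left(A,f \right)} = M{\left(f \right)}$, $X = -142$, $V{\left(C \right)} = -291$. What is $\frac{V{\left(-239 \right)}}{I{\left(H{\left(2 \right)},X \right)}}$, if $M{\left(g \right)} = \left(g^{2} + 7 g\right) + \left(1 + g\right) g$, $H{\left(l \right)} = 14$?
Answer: $- \frac{97}{13064} \approx -0.007425$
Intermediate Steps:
$M{\left(g \right)} = g^{2} + 7 g + g \left(1 + g\right)$ ($M{\left(g \right)} = \left(g^{2} + 7 g\right) + g \left(1 + g\right) = g^{2} + 7 g + g \left(1 + g\right)$)
$I{\left(A,f \right)} = 2 f \left(4 + f\right)$
$\frac{V{\left(-239 \right)}}{I{\left(H{\left(2 \right)},X \right)}} = - \frac{291}{2 \left(-142\right) \left(4 - 142\right)} = - \frac{291}{2 \left(-142\right) \left(-138\right)} = - \frac{291}{39192} = \left(-291\right) \frac{1}{39192} = - \frac{97}{13064}$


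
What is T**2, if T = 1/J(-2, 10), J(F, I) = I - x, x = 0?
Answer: 1/100 ≈ 0.010000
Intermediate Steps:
J(F, I) = I (J(F, I) = I - 1*0 = I + 0 = I)
T = 1/10 ≈ 0.10000
T**2 = (1/10)**2 = 1/100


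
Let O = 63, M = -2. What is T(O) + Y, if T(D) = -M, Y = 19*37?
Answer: 705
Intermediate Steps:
Y = 703
T(D) = 2 (T(D) = -1*(-2) = 2)
T(O) + Y = 2 + 703 = 705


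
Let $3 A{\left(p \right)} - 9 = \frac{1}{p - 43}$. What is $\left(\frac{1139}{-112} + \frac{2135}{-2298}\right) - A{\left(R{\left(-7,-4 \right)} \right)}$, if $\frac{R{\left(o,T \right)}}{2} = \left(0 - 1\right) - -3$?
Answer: $- \frac{70716169}{5018832} \approx -14.09$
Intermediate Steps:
$R{\left(o,T \right)} = 4$ ($R{\left(o,T \right)} = 2 \left(\left(0 - 1\right) - -3\right) = 2 \left(-1 + 3\right) = 2 \cdot 2 = 4$)
$A{\left(p \right)} = 3 + \frac{1}{3 \left(-43 + p\right)}$ ($A{\left(p \right)} = 3 + \frac{1}{3 \left(p - 43\right)} = 3 + \frac{1}{3 \left(-43 + p\right)}$)
$\left(\frac{1139}{-112} + \frac{2135}{-2298}\right) - A{\left(R{\left(-7,-4 \right)} \right)} = \left(\frac{1139}{-112} + \frac{2135}{-2298}\right) - \frac{-386 + 9 \cdot 4}{3 \left(-43 + 4\right)} = \left(1139 \left(- \frac{1}{112}\right) + 2135 \left(- \frac{1}{2298}\right)\right) - \frac{-386 + 36}{3 \left(-39\right)} = \left(- \frac{1139}{112} - \frac{2135}{2298}\right) - \frac{1}{3} \left(- \frac{1}{39}\right) \left(-350\right) = - \frac{1428271}{128688} - \frac{350}{117} = - \frac{70716169}{5018832}$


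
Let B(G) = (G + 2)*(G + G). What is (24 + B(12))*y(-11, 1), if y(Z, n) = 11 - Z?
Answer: 7920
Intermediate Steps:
B(G) = 2*G*(2 + G) (B(G) = (2 + G)*(2*G) = 2*G*(2 + G))
(24 + B(12))*y(-11, 1) = (24 + 2*12*(2 + 12))*(11 - 1*(-11)) = (24 + 2*12*14)*(11 + 11) = (24 + 336)*22 = 360*22 = 7920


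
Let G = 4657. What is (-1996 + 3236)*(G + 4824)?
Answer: 11756440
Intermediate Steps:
(-1996 + 3236)*(G + 4824) = (-1996 + 3236)*(4657 + 4824) = 1240*9481 = 11756440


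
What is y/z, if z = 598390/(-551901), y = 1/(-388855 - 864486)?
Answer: 551901/749986720990 ≈ 7.3588e-7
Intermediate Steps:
y = -1/1253341 (y = 1/(-1253341) = -1/1253341 ≈ -7.9787e-7)
z = -598390/551901 (z = 598390*(-1/551901) = -598390/551901 ≈ -1.0842)
y/z = -1/(1253341*(-598390/551901)) = -1/1253341*(-551901/598390) = 551901/749986720990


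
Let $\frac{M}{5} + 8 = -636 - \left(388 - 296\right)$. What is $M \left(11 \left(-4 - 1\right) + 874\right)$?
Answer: $-3013920$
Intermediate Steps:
$M = -3680$ ($M = -40 + 5 \left(-636 - \left(388 - 296\right)\right) = -40 + 5 \left(-636 - 92\right) = -40 + 5 \left(-728\right) = -40 - 3640 = -3680$)
$M \left(11 \left(-4 - 1\right) + 874\right) = - 3680 \left(11 \left(-4 - 1\right) + 874\right) = - 3680 \left(11 \left(-5\right) + 874\right) = - 3680 \left(-55 + 874\right) = \left(-3680\right) 819 = -3013920$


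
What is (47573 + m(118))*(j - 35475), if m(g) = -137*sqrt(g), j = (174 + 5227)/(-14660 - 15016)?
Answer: -50083022887073/29676 + 144228325637*sqrt(118)/29676 ≈ -1.6349e+9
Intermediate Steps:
j = -5401/29676 (j = 5401/(-29676) = 5401*(-1/29676) = -5401/29676 ≈ -0.18200)
(47573 + m(118))*(j - 35475) = (47573 - 137*sqrt(118))*(-5401/29676 - 35475) = (47573 - 137*sqrt(118))*(-1052761501/29676) = -50083022887073/29676 + 144228325637*sqrt(118)/29676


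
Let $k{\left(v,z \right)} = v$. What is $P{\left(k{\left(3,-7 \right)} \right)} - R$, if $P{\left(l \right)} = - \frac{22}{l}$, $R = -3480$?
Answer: $\frac{10418}{3} \approx 3472.7$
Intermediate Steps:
$P{\left(k{\left(3,-7 \right)} \right)} - R = - \frac{22}{3} - -3480 = \left(-22\right) \frac{1}{3} + 3480 = - \frac{22}{3} + 3480 = \frac{10418}{3}$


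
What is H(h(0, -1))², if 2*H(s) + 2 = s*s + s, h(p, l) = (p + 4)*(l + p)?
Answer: 25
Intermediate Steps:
h(p, l) = (4 + p)*(l + p)
H(s) = -1 + s/2 + s²/2 (H(s) = -1 + (s*s + s)/2 = -1 + (s² + s)/2 = -1 + (s + s²)/2 = -1 + (s/2 + s²/2) = -1 + s/2 + s²/2)
H(h(0, -1))² = (-1 + (0² + 4*(-1) + 4*0 - 1*0)/2 + (0² + 4*(-1) + 4*0 - 1*0)²/2)² = (-1 + (0 - 4 + 0 + 0)/2 + (0 - 4 + 0 + 0)²/2)² = (-1 + (½)*(-4) + (½)*(-4)²)² = (-1 - 2 + (½)*16)² = (-1 - 2 + 8)² = 5² = 25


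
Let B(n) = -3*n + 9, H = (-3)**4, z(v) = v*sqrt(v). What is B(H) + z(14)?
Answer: -234 + 14*sqrt(14) ≈ -181.62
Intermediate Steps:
z(v) = v**(3/2)
H = 81
B(n) = 9 - 3*n
B(H) + z(14) = (9 - 3*81) + 14**(3/2) = (9 - 243) + 14*sqrt(14) = -234 + 14*sqrt(14)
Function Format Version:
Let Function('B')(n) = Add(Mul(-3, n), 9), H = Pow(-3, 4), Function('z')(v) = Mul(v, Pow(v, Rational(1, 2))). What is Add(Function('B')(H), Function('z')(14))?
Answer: Add(-234, Mul(14, Pow(14, Rational(1, 2)))) ≈ -181.62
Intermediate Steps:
Function('z')(v) = Pow(v, Rational(3, 2))
H = 81
Function('B')(n) = Add(9, Mul(-3, n))
Add(Function('B')(H), Function('z')(14)) = Add(Add(9, Mul(-3, 81)), Pow(14, Rational(3, 2))) = Add(Add(9, -243), Mul(14, Pow(14, Rational(1, 2)))) = Add(-234, Mul(14, Pow(14, Rational(1, 2))))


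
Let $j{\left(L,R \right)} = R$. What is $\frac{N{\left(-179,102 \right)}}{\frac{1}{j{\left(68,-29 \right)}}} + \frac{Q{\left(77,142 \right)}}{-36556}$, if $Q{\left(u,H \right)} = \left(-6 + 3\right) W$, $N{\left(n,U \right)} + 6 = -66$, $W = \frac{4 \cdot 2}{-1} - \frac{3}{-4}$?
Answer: $\frac{305315625}{146224} \approx 2088.0$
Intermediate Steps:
$W = - \frac{29}{4}$ ($W = 8 \left(-1\right) - - \frac{3}{4} = -8 + \frac{3}{4} = - \frac{29}{4} \approx -7.25$)
$N{\left(n,U \right)} = -72$ ($N{\left(n,U \right)} = -6 - 66 = -72$)
$Q{\left(u,H \right)} = \frac{87}{4}$ ($Q{\left(u,H \right)} = \left(-6 + 3\right) \left(- \frac{29}{4}\right) = \left(-3\right) \left(- \frac{29}{4}\right) = \frac{87}{4}$)
$\frac{N{\left(-179,102 \right)}}{\frac{1}{j{\left(68,-29 \right)}}} + \frac{Q{\left(77,142 \right)}}{-36556} = - \frac{72}{\frac{1}{-29}} + \frac{87}{4 \left(-36556\right)} = - \frac{72}{- \frac{1}{29}} + \frac{87}{4} \left(- \frac{1}{36556}\right) = \left(-72\right) \left(-29\right) - \frac{87}{146224} = 2088 - \frac{87}{146224} = \frac{305315625}{146224}$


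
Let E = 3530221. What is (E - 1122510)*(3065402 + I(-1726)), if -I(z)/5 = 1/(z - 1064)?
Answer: 4118375982478387/558 ≈ 7.3806e+12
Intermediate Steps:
I(z) = -5/(-1064 + z) (I(z) = -5/(z - 1064) = -5/(-1064 + z))
(E - 1122510)*(3065402 + I(-1726)) = (3530221 - 1122510)*(3065402 - 5/(-1064 - 1726)) = 2407711*(3065402 - 5/(-2790)) = 2407711*(3065402 - 5*(-1/2790)) = 2407711*(3065402 + 1/558) = 2407711*(1710494317/558) = 4118375982478387/558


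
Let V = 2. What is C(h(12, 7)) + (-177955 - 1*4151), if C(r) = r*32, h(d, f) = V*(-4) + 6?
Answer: -182170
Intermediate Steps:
h(d, f) = -2 (h(d, f) = 2*(-4) + 6 = -8 + 6 = -2)
C(r) = 32*r
C(h(12, 7)) + (-177955 - 1*4151) = 32*(-2) + (-177955 - 1*4151) = -64 + (-177955 - 4151) = -64 - 182106 = -182170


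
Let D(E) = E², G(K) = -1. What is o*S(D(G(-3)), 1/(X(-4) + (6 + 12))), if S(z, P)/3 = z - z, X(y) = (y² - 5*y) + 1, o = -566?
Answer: 0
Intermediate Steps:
X(y) = 1 + y² - 5*y
S(z, P) = 0 (S(z, P) = 3*(z - z) = 3*0 = 0)
o*S(D(G(-3)), 1/(X(-4) + (6 + 12))) = -566*0 = 0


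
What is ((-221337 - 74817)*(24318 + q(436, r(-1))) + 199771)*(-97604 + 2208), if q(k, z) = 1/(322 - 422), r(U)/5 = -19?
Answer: 17175263354088154/25 ≈ 6.8701e+14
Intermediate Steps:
r(U) = -95 (r(U) = 5*(-19) = -95)
q(k, z) = -1/100 (q(k, z) = 1/(-100) = -1/100)
((-221337 - 74817)*(24318 + q(436, r(-1))) + 199771)*(-97604 + 2208) = ((-221337 - 74817)*(24318 - 1/100) + 199771)*(-97604 + 2208) = (-296154*2431799/100 + 199771)*(-95396) = (-360093500523/50 + 199771)*(-95396) = -360083511973/50*(-95396) = 17175263354088154/25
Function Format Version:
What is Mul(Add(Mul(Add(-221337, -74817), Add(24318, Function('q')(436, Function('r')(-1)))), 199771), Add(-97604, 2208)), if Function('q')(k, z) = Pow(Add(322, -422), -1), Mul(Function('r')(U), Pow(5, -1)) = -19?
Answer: Rational(17175263354088154, 25) ≈ 6.8701e+14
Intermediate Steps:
Function('r')(U) = -95 (Function('r')(U) = Mul(5, -19) = -95)
Function('q')(k, z) = Rational(-1, 100) (Function('q')(k, z) = Pow(-100, -1) = Rational(-1, 100))
Mul(Add(Mul(Add(-221337, -74817), Add(24318, Function('q')(436, Function('r')(-1)))), 199771), Add(-97604, 2208)) = Mul(Add(Mul(Add(-221337, -74817), Add(24318, Rational(-1, 100))), 199771), Add(-97604, 2208)) = Mul(Add(Mul(-296154, Rational(2431799, 100)), 199771), -95396) = Mul(Add(Rational(-360093500523, 50), 199771), -95396) = Mul(Rational(-360083511973, 50), -95396) = Rational(17175263354088154, 25)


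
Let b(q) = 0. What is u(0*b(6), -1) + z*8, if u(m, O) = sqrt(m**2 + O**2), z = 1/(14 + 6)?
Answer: 7/5 ≈ 1.4000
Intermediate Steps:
z = 1/20 ≈ 0.050000
u(m, O) = sqrt(O**2 + m**2)
u(0*b(6), -1) + z*8 = sqrt((-1)**2 + (0*0)**2) + (1/20)*8 = sqrt(1 + 0**2) + 2/5 = sqrt(1 + 0) + 2/5 = sqrt(1) + 2/5 = 1 + 2/5 = 7/5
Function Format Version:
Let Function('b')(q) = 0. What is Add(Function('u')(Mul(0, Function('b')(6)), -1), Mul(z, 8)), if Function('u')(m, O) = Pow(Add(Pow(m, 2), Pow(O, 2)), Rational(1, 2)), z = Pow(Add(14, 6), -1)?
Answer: Rational(7, 5) ≈ 1.4000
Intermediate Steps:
z = Rational(1, 20) (z = Pow(20, -1) = Rational(1, 20) ≈ 0.050000)
Function('u')(m, O) = Pow(Add(Pow(O, 2), Pow(m, 2)), Rational(1, 2))
Add(Function('u')(Mul(0, Function('b')(6)), -1), Mul(z, 8)) = Add(Pow(Add(Pow(-1, 2), Pow(Mul(0, 0), 2)), Rational(1, 2)), Mul(Rational(1, 20), 8)) = Add(Pow(Add(1, Pow(0, 2)), Rational(1, 2)), Rational(2, 5)) = Add(Pow(Add(1, 0), Rational(1, 2)), Rational(2, 5)) = Add(Pow(1, Rational(1, 2)), Rational(2, 5)) = Add(1, Rational(2, 5)) = Rational(7, 5)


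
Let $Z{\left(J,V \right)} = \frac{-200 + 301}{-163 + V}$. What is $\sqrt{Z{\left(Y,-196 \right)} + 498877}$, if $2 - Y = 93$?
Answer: $\frac{3 \sqrt{7143970042}}{359} \approx 706.31$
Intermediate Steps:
$Y = -91$ ($Y = 2 - 93 = -91$)
$Z{\left(J,V \right)} = \frac{101}{-163 + V}$
$\sqrt{Z{\left(Y,-196 \right)} + 498877} = \sqrt{\frac{101}{-163 - 196} + 498877} = \sqrt{\frac{101}{-359} + 498877} = \sqrt{101 \left(- \frac{1}{359}\right) + 498877} = \sqrt{- \frac{101}{359} + 498877} = \sqrt{\frac{179096742}{359}} = \frac{3 \sqrt{7143970042}}{359}$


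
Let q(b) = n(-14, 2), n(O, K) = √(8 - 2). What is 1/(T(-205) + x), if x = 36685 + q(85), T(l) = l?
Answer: 6080/221798399 - √6/1330790394 ≈ 2.7410e-5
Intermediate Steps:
n(O, K) = √6
q(b) = √6
x = 36685 + √6 ≈ 36687.
1/(T(-205) + x) = 1/(-205 + (36685 + √6)) = 1/(36480 + √6)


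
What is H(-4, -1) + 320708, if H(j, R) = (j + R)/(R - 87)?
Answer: 28222309/88 ≈ 3.2071e+5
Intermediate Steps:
H(j, R) = (R + j)/(-87 + R)
H(-4, -1) + 320708 = (-1 - 4)/(-87 - 1) + 320708 = -5/(-88) + 320708 = -1/88*(-5) + 320708 = 5/88 + 320708 = 28222309/88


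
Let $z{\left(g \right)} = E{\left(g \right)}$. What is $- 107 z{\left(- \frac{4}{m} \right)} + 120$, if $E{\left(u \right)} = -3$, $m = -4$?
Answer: $441$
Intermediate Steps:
$z{\left(g \right)} = -3$
$- 107 z{\left(- \frac{4}{m} \right)} + 120 = \left(-107\right) \left(-3\right) + 120 = 321 + 120 = 441$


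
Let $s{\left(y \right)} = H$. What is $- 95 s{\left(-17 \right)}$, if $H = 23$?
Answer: $-2185$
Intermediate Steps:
$s{\left(y \right)} = 23$
$- 95 s{\left(-17 \right)} = \left(-95\right) 23 = -2185$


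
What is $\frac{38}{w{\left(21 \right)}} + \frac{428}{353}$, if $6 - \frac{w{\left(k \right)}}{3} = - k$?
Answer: $\frac{48082}{28593} \approx 1.6816$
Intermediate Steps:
$w{\left(k \right)} = 18 + 3 k$ ($w{\left(k \right)} = 18 - 3 \left(- k\right) = 18 + 3 k$)
$\frac{38}{w{\left(21 \right)}} + \frac{428}{353} = \frac{38}{18 + 3 \cdot 21} + \frac{428}{353} = \frac{38}{18 + 63} + 428 \cdot \frac{1}{353} = \frac{38}{81} + \frac{428}{353} = \frac{48082}{28593}$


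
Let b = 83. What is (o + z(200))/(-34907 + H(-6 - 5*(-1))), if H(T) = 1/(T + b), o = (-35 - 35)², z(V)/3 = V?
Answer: -451000/2862373 ≈ -0.15756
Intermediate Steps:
z(V) = 3*V
o = 4900 (o = (-70)² = 4900)
H(T) = 1/(83 + T) (H(T) = 1/(T + 83) = 1/(83 + T))
(o + z(200))/(-34907 + H(-6 - 5*(-1))) = (4900 + 3*200)/(-34907 + 1/(83 + (-6 - 5*(-1)))) = (4900 + 600)/(-34907 + 1/(83 + (-6 + 5))) = 5500/(-34907 + 1/(83 - 1)) = 5500/(-34907 + 1/82) = 5500/(-2862373/82) = 5500*(-82/2862373) = -451000/2862373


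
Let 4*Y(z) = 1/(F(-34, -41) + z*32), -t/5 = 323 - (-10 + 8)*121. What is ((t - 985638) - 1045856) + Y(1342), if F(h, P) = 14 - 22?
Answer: -349382082335/171744 ≈ -2.0343e+6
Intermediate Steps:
F(h, P) = -8
t = -2825 (t = -5*(323 - (-10 + 8)*121) = -5*(323 - 1*(-2)*121) = -5*(323 + 2*121) = -5*(323 + 242) = -5*565 = -2825)
Y(z) = 1/(4*(-8 + 32*z)) (Y(z) = 1/(4*(-8 + z*32)) = 1/(4*(-8 + 32*z)))
((t - 985638) - 1045856) + Y(1342) = ((-2825 - 985638) - 1045856) + 1/(32*(-1 + 4*1342)) = (-988463 - 1045856) + 1/(32*(-1 + 5368)) = -2034319 + (1/32)/5367 = -2034319 + (1/32)*(1/5367) = -2034319 + 1/171744 = -349382082335/171744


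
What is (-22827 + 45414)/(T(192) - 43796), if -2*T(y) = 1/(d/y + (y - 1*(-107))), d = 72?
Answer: -18031955/34963808 ≈ -0.51573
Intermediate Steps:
T(y) = -1/(2*(107 + y + 72/y)) (T(y) = -1/(2*(72/y + (y - 1*(-107)))) = -1/(2*(72/y + (y + 107))) = -1/(2*(72/y + (107 + y))) = -1/(2*(107 + y + 72/y)))
(-22827 + 45414)/(T(192) - 43796) = (-22827 + 45414)/(-1*192/(144 + 2*192**2 + 214*192) - 43796) = 22587/(-1*192/(144 + 2*36864 + 41088) - 43796) = 22587/(-1*192/(144 + 73728 + 41088) - 43796) = 22587/(-1*192/114960 - 43796) = 22587/(-1*192*1/114960 - 43796) = 22587/(-4/2395 - 43796) = 22587/(-104891424/2395) = 22587*(-2395/104891424) = -18031955/34963808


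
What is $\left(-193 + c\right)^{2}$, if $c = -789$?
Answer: $964324$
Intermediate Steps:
$\left(-193 + c\right)^{2} = \left(-193 - 789\right)^{2} = \left(-982\right)^{2} = 964324$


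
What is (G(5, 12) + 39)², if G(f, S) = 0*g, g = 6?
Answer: 1521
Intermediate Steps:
G(f, S) = 0 (G(f, S) = 0*6 = 0)
(G(5, 12) + 39)² = (0 + 39)² = 39² = 1521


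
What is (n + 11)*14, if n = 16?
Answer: 378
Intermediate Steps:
(n + 11)*14 = (16 + 11)*14 = 27*14 = 378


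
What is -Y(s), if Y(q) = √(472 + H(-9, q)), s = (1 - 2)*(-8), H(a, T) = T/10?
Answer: -2*√2955/5 ≈ -21.744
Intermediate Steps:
H(a, T) = T/10 (H(a, T) = T*(⅒) = T/10)
s = 8 (s = -1*(-8) = 8)
Y(q) = √(472 + q/10)
-Y(s) = -√(47200 + 10*8)/10 = -√(47200 + 80)/10 = -√47280/10 = -4*√2955/10 = -2*√2955/5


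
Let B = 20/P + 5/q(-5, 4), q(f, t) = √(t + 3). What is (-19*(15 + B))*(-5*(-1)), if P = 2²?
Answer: -1900 - 475*√7/7 ≈ -2079.5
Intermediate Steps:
P = 4
q(f, t) = √(3 + t)
B = 5 + 5*√7/7 (B = 20/4 + 5/(√(3 + 4)) = 20*(¼) + 5/(√7) = 5 + 5*(√7/7) = 5 + 5*√7/7 ≈ 6.8898)
(-19*(15 + B))*(-5*(-1)) = (-19*(15 + (5 + 5*√7/7)))*(-5*(-1)) = -19*(20 + 5*√7/7)*5 = (-380 - 95*√7/7)*5 = -1900 - 475*√7/7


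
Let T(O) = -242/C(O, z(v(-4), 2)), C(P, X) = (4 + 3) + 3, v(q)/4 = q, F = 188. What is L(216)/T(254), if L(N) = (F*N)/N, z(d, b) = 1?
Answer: -940/121 ≈ -7.7686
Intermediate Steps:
v(q) = 4*q
C(P, X) = 10 (C(P, X) = 7 + 3 = 10)
T(O) = -121/5 (T(O) = -242/10 = -242*1/10 = -121/5)
L(N) = 188 (L(N) = (188*N)/N = 188)
L(216)/T(254) = 188/(-121/5) = 188*(-5/121) = -940/121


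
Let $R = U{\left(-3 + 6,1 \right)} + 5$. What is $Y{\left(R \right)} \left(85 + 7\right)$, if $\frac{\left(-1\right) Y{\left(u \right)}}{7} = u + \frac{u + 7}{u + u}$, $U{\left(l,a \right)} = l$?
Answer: $- \frac{23023}{4} \approx -5755.8$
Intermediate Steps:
$R = 8$ ($R = \left(-3 + 6\right) + 5 = 3 + 5 = 8$)
$Y{\left(u \right)} = - 7 u - \frac{7 \left(7 + u\right)}{2 u}$ ($Y{\left(u \right)} = - 7 \left(u + \frac{u + 7}{u + u}\right) = - 7 \left(u + \frac{7 + u}{2 u}\right) = - 7 u - \frac{7 \left(7 + u\right)}{2 u}$)
$Y{\left(R \right)} \left(85 + 7\right) = \left(- \frac{7}{2} - 56 - \frac{49}{2 \cdot 8}\right) \left(85 + 7\right) = \left(- \frac{7}{2} - 56 - \frac{49}{16}\right) 92 = \left(- \frac{1001}{16}\right) 92 = - \frac{23023}{4}$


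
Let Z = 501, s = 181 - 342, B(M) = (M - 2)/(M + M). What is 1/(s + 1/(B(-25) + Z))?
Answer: -25077/4037347 ≈ -0.0062113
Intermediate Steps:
B(M) = (-2 + M)/(2*M) (B(M) = (-2 + M)/((2*M)) = (-2 + M)*(1/(2*M)) = (-2 + M)/(2*M))
s = -161
1/(s + 1/(B(-25) + Z)) = 1/(-161 + 1/((½)*(-2 - 25)/(-25) + 501)) = 1/(-161 + 1/((½)*(-1/25)*(-27) + 501)) = 1/(-161 + 1/(27/50 + 501)) = 1/(-161 + 1/(25077/50)) = 1/(-161 + 50/25077) = 1/(-4037347/25077) = -25077/4037347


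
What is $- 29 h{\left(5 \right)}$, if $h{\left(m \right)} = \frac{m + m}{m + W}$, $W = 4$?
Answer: $- \frac{290}{9} \approx -32.222$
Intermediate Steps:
$h{\left(m \right)} = \frac{2 m}{4 + m}$ ($h{\left(m \right)} = \frac{m + m}{m + 4} = \frac{2 m}{4 + m}$)
$- 29 h{\left(5 \right)} = - 29 \cdot 2 \cdot 5 \frac{1}{4 + 5} = - 29 \cdot 2 \cdot 5 \cdot \frac{1}{9} = \left(-29\right) \frac{10}{9} = - \frac{290}{9}$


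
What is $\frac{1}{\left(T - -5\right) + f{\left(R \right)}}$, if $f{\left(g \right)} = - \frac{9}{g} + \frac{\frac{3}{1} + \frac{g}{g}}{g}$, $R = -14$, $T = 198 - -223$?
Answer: $\frac{14}{5969} \approx 0.0023455$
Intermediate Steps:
$T = 421$ ($T = 198 + 223 = 421$)
$f{\left(g \right)} = - \frac{5}{g}$ ($f{\left(g \right)} = - \frac{9}{g} + \frac{3 \cdot 1 + 1}{g} = - \frac{9}{g} + \frac{3 + 1}{g} = - \frac{9}{g} + \frac{4}{g} = - \frac{5}{g}$)
$\frac{1}{\left(T - -5\right) + f{\left(R \right)}} = \frac{1}{\left(421 - -5\right) - \frac{5}{-14}} = \frac{1}{\left(421 + 5\right) - - \frac{5}{14}} = \frac{1}{426 + \frac{5}{14}} = \frac{1}{\frac{5969}{14}} = \frac{14}{5969}$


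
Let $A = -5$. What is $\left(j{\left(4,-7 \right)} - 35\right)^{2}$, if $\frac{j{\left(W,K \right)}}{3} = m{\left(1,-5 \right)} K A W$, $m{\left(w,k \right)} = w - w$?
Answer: $1225$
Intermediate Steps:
$m{\left(w,k \right)} = 0$
$j{\left(W,K \right)} = 0$ ($j{\left(W,K \right)} = 3 \cdot 0 K \left(-5\right) W = 3 \cdot 0 \left(-5\right) W = 3 \cdot 0 W = 3 \cdot 0 = 0$)
$\left(j{\left(4,-7 \right)} - 35\right)^{2} = \left(0 - 35\right)^{2} = \left(-35\right)^{2} = 1225$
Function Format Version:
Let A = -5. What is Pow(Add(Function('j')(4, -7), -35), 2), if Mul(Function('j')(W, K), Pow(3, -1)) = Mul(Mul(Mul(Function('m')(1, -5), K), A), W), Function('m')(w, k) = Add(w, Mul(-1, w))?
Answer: 1225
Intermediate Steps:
Function('m')(w, k) = 0
Function('j')(W, K) = 0 (Function('j')(W, K) = Mul(3, Mul(Mul(Mul(0, K), -5), W)) = Mul(3, Mul(Mul(0, -5), W)) = Mul(3, Mul(0, W)) = Mul(3, 0) = 0)
Pow(Add(Function('j')(4, -7), -35), 2) = Pow(Add(0, -35), 2) = Pow(-35, 2) = 1225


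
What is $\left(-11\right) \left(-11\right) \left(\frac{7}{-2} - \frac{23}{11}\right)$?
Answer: $- \frac{1353}{2} \approx -676.5$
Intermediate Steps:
$\left(-11\right) \left(-11\right) \left(\frac{7}{-2} - \frac{23}{11}\right) = 121 \left(7 \left(- \frac{1}{2}\right) - \frac{23}{11}\right) = 121 \left(- \frac{7}{2} - \frac{23}{11}\right) = 121 \left(- \frac{123}{22}\right) = - \frac{1353}{2}$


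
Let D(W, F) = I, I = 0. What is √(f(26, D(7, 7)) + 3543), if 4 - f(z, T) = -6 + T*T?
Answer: √3553 ≈ 59.607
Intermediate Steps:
D(W, F) = 0
f(z, T) = 10 - T² (f(z, T) = 4 - (-6 + T*T) = 4 - (-6 + T²) = 4 + (6 - T²) = 10 - T²)
√(f(26, D(7, 7)) + 3543) = √((10 - 1*0²) + 3543) = √((10 - 1*0) + 3543) = √((10 + 0) + 3543) = √(10 + 3543) = √3553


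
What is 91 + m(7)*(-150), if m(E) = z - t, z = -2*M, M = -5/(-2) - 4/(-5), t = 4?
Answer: 1681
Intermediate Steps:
M = 33/10 (M = -5*(-½) - 4*(-⅕) = 5/2 + ⅘ = 33/10 ≈ 3.3000)
z = -33/5 (z = -2*33/10 = -33/5 ≈ -6.6000)
m(E) = -53/5 (m(E) = -33/5 - 1*4 = -33/5 - 4 = -53/5)
91 + m(7)*(-150) = 91 - 53/5*(-150) = 91 + 1590 = 1681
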